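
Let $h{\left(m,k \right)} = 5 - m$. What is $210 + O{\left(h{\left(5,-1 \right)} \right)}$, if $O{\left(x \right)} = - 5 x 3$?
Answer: $210$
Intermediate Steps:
$O{\left(x \right)} = - 15 x$ ($O{\left(x \right)} = - 5 \cdot 3 x = - 15 x$)
$210 + O{\left(h{\left(5,-1 \right)} \right)} = 210 - 15 \left(5 - 5\right) = 210 - 0 = 210 + 0 = 210$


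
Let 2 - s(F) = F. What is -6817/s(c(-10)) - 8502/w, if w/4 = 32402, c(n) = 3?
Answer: 441764617/64804 ≈ 6816.9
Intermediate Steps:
s(F) = 2 - F
w = 129608 (w = 4*32402 = 129608)
-6817/s(c(-10)) - 8502/w = -6817/(2 - 1*3) - 8502/129608 = -6817/(2 - 3) - 8502*1/129608 = -6817/(-1) - 4251/64804 = -6817*(-1) - 4251/64804 = 6817 - 4251/64804 = 441764617/64804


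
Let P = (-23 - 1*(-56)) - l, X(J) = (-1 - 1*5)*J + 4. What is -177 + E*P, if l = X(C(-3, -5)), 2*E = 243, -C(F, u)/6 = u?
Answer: 50433/2 ≈ 25217.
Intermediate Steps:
C(F, u) = -6*u
E = 243/2 (E = (1/2)*243 = 243/2 ≈ 121.50)
X(J) = 4 - 6*J (X(J) = (-1 - 5)*J + 4 = -6*J + 4 = 4 - 6*J)
l = -176 (l = 4 - (-36)*(-5) = 4 - 6*30 = 4 - 180 = -176)
P = 209 (P = (-23 - 1*(-56)) - 1*(-176) = (-23 + 56) + 176 = 33 + 176 = 209)
-177 + E*P = -177 + (243/2)*209 = -177 + 50787/2 = 50433/2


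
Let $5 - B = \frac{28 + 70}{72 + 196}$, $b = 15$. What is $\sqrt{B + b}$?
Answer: $\frac{\sqrt{352554}}{134} \approx 4.4311$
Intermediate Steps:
$B = \frac{621}{134}$ ($B = 5 - \frac{28 + 70}{72 + 196} = 5 - \frac{98}{268} = 5 - 98 \cdot \frac{1}{268} = 5 - \frac{49}{134} = \frac{621}{134} \approx 4.6343$)
$\sqrt{B + b} = \sqrt{\frac{621}{134} + 15} = \sqrt{\frac{2631}{134}} = \frac{\sqrt{352554}}{134}$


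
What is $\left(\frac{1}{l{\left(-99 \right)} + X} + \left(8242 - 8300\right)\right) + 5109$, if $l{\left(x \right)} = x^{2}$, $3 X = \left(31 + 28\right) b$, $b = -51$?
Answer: $\frac{44438699}{8798} \approx 5051.0$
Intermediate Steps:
$X = -1003$ ($X = \frac{\left(31 + 28\right) \left(-51\right)}{3} = \frac{59 \left(-51\right)}{3} = \frac{1}{3} \left(-3009\right) = -1003$)
$\left(\frac{1}{l{\left(-99 \right)} + X} + \left(8242 - 8300\right)\right) + 5109 = \left(\frac{1}{\left(-99\right)^{2} - 1003} + \left(8242 - 8300\right)\right) + 5109 = \left(\frac{1}{9801 - 1003} + \left(8242 - 8300\right)\right) + 5109 = \left(\frac{1}{8798} - 58\right) + 5109 = - \frac{510283}{8798} + 5109 = \frac{44438699}{8798}$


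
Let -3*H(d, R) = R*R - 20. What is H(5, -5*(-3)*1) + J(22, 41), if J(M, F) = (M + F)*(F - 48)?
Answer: -1528/3 ≈ -509.33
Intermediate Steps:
H(d, R) = 20/3 - R**2/3 (H(d, R) = -(R*R - 20)/3 = -(R**2 - 20)/3 = -(-20 + R**2)/3 = 20/3 - R**2/3)
J(M, F) = (-48 + F)*(F + M) (J(M, F) = (F + M)*(-48 + F) = (-48 + F)*(F + M))
H(5, -5*(-3)*1) + J(22, 41) = (20/3 - (-5*(-3)*1)**2/3) + (41**2 - 48*41 - 48*22 + 41*22) = (20/3 - (15*1)**2/3) + (1681 - 1968 - 1056 + 902) = (20/3 - 1/3*15**2) - 441 = (20/3 - 1/3*225) - 441 = (20/3 - 75) - 441 = -205/3 - 441 = -1528/3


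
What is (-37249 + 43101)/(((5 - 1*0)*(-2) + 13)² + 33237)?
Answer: 2926/16623 ≈ 0.17602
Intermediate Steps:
(-37249 + 43101)/(((5 - 1*0)*(-2) + 13)² + 33237) = 5852/(((5 + 0)*(-2) + 13)² + 33237) = 5852/((5*(-2) + 13)² + 33237) = 5852/((-10 + 13)² + 33237) = 5852/(3² + 33237) = 5852/(9 + 33237) = 5852/33246 = 5852*(1/33246) = 2926/16623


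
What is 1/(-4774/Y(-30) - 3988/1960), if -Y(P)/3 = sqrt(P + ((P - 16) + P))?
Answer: -233028810/2736542816093 + 1719356100*I*sqrt(106)/2736542816093 ≈ -8.5154e-5 + 0.0064687*I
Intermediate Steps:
Y(P) = -3*sqrt(-16 + 3*P) (Y(P) = -3*sqrt(P + ((P - 16) + P)) = -3*sqrt(P + ((-16 + P) + P)) = -3*sqrt(P + (-16 + 2*P)) = -3*sqrt(-16 + 3*P))
1/(-4774/Y(-30) - 3988/1960) = 1/(-4774*(-1/(3*sqrt(-16 + 3*(-30)))) - 3988/1960) = 1/(-4774*(-1/(3*sqrt(-16 - 90))) - 3988*1/1960) = 1/(-4774*I*sqrt(106)/318 - 997/490) = 1/(-2387*I*sqrt(106)/159 - 997/490) = 1/(-997/490 - 2387*I*sqrt(106)/159)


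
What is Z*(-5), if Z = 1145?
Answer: -5725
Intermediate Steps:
Z*(-5) = 1145*(-5) = -5725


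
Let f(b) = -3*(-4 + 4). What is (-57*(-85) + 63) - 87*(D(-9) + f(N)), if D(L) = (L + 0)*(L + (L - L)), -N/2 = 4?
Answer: -2139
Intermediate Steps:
N = -8 (N = -2*4 = -8)
D(L) = L² (D(L) = L*(L + 0) = L*L = L²)
f(b) = 0 (f(b) = -3*0 = 0)
(-57*(-85) + 63) - 87*(D(-9) + f(N)) = (-57*(-85) + 63) - 87*((-9)² + 0) = (4845 + 63) - 87*(81 + 0) = 4908 - 87*81 = 4908 - 7047 = -2139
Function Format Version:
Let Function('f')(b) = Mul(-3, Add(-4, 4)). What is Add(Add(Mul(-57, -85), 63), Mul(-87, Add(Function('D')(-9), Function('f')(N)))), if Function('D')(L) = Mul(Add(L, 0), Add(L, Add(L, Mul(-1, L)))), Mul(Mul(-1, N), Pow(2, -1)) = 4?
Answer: -2139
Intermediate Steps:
N = -8 (N = Mul(-2, 4) = -8)
Function('D')(L) = Pow(L, 2) (Function('D')(L) = Mul(L, Add(L, 0)) = Mul(L, L) = Pow(L, 2))
Function('f')(b) = 0 (Function('f')(b) = Mul(-3, 0) = 0)
Add(Add(Mul(-57, -85), 63), Mul(-87, Add(Function('D')(-9), Function('f')(N)))) = Add(Add(Mul(-57, -85), 63), Mul(-87, Add(Pow(-9, 2), 0))) = Add(Add(4845, 63), Mul(-87, Add(81, 0))) = Add(4908, Mul(-87, 81)) = Add(4908, -7047) = -2139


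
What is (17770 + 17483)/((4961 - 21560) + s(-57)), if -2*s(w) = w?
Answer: -23502/11047 ≈ -2.1275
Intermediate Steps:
s(w) = -w/2
(17770 + 17483)/((4961 - 21560) + s(-57)) = (17770 + 17483)/((4961 - 21560) - ½*(-57)) = 35253/(-16599 + 57/2) = 35253/(-33141/2) = 35253*(-2/33141) = -23502/11047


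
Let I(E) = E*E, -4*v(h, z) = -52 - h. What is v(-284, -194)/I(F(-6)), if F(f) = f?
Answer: -29/18 ≈ -1.6111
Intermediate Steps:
v(h, z) = 13 + h/4 (v(h, z) = -(-52 - h)/4 = 13 + h/4)
I(E) = E²
v(-284, -194)/I(F(-6)) = (13 + (¼)*(-284))/((-6)²) = (13 - 71)/36 = -58*1/36 = -29/18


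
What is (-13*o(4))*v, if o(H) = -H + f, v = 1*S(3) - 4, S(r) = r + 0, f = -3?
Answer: -91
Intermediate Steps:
S(r) = r
v = -1 (v = 1*3 - 4 = 3 - 4 = -1)
o(H) = -3 - H (o(H) = -H - 3 = -3 - H)
(-13*o(4))*v = -13*(-3 - 1*4)*(-1) = -13*(-3 - 4)*(-1) = -13*(-7)*(-1) = 91*(-1) = -91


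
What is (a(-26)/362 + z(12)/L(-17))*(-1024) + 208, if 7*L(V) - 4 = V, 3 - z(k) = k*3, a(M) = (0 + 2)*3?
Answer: -42364976/2353 ≈ -18005.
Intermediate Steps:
a(M) = 6 (a(M) = 2*3 = 6)
z(k) = 3 - 3*k (z(k) = 3 - k*3 = 3 - 3*k)
L(V) = 4/7 + V/7
(a(-26)/362 + z(12)/L(-17))*(-1024) + 208 = (6/362 + (3 - 3*12)/(4/7 + (1/7)*(-17)))*(-1024) + 208 = (6*(1/362) + (3 - 36)/(4/7 - 17/7))*(-1024) + 208 = (3/181 - 33/(-13/7))*(-1024) + 208 = (3/181 - 33*(-7/13))*(-1024) + 208 = (3/181 + 231/13)*(-1024) + 208 = (41850/2353)*(-1024) + 208 = -42854400/2353 + 208 = -42364976/2353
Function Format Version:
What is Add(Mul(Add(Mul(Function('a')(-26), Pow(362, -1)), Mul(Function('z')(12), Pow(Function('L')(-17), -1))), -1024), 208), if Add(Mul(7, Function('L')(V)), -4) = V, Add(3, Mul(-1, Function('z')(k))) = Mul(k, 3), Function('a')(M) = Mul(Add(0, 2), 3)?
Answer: Rational(-42364976, 2353) ≈ -18005.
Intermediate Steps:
Function('a')(M) = 6 (Function('a')(M) = Mul(2, 3) = 6)
Function('z')(k) = Add(3, Mul(-3, k)) (Function('z')(k) = Add(3, Mul(-1, Mul(k, 3))) = Add(3, Mul(-1, Mul(3, k))) = Add(3, Mul(-3, k)))
Function('L')(V) = Add(Rational(4, 7), Mul(Rational(1, 7), V))
Add(Mul(Add(Mul(Function('a')(-26), Pow(362, -1)), Mul(Function('z')(12), Pow(Function('L')(-17), -1))), -1024), 208) = Add(Mul(Add(Mul(6, Pow(362, -1)), Mul(Add(3, Mul(-3, 12)), Pow(Add(Rational(4, 7), Mul(Rational(1, 7), -17)), -1))), -1024), 208) = Add(Mul(Add(Mul(6, Rational(1, 362)), Mul(Add(3, -36), Pow(Add(Rational(4, 7), Rational(-17, 7)), -1))), -1024), 208) = Add(Mul(Add(Rational(3, 181), Mul(-33, Pow(Rational(-13, 7), -1))), -1024), 208) = Add(Mul(Add(Rational(3, 181), Mul(-33, Rational(-7, 13))), -1024), 208) = Add(Mul(Add(Rational(3, 181), Rational(231, 13)), -1024), 208) = Add(Mul(Rational(41850, 2353), -1024), 208) = Add(Rational(-42854400, 2353), 208) = Rational(-42364976, 2353)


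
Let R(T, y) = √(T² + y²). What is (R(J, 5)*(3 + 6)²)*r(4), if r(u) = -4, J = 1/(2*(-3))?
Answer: -54*√901 ≈ -1620.9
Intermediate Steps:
J = -⅙ (J = (½)*(-⅓) = -⅙ ≈ -0.16667)
(R(J, 5)*(3 + 6)²)*r(4) = (√((-⅙)² + 5²)*(3 + 6)²)*(-4) = (√(1/36 + 25)*9²)*(-4) = (√(901/36)*81)*(-4) = ((√901/6)*81)*(-4) = (27*√901/2)*(-4) = -54*√901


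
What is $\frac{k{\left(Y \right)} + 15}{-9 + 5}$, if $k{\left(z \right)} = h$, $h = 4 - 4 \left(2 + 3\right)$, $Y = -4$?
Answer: $\frac{1}{4} \approx 0.25$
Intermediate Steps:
$h = -16$ ($h = 4 - 20 = -16$)
$k{\left(z \right)} = -16$
$\frac{k{\left(Y \right)} + 15}{-9 + 5} = \frac{-16 + 15}{-9 + 5} = - \frac{1}{-4} = \left(-1\right) \left(- \frac{1}{4}\right) = \frac{1}{4}$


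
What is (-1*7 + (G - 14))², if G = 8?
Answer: 169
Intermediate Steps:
(-1*7 + (G - 14))² = (-1*7 + (8 - 14))² = (-7 - 6)² = (-13)² = 169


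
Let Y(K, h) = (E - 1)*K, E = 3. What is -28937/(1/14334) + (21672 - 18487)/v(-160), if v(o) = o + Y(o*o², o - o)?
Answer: -679593671442493/1638432 ≈ -4.1478e+8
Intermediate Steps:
Y(K, h) = 2*K (Y(K, h) = (3 - 1)*K = 2*K)
v(o) = o + 2*o³ (v(o) = o + 2*(o*o²) = o + 2*o³)
-28937/(1/14334) + (21672 - 18487)/v(-160) = -28937/(1/14334) + (21672 - 18487)/(-160 + 2*(-160)³) = -28937/1/14334 + 3185/(-160 + 2*(-4096000)) = -28937*14334 + 3185/(-160 - 8192000) = -414782958 + 3185/(-8192160) = -414782958 + 3185*(-1/8192160) = -414782958 - 637/1638432 = -679593671442493/1638432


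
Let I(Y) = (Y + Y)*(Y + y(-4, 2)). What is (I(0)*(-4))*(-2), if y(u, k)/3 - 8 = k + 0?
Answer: 0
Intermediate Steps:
y(u, k) = 24 + 3*k (y(u, k) = 24 + 3*(k + 0) = 24 + 3*k)
I(Y) = 2*Y*(30 + Y) (I(Y) = (Y + Y)*(Y + (24 + 3*2)) = (2*Y)*(Y + (24 + 6)) = (2*Y)*(Y + 30) = (2*Y)*(30 + Y) = 2*Y*(30 + Y))
(I(0)*(-4))*(-2) = ((2*0*(30 + 0))*(-4))*(-2) = ((2*0*30)*(-4))*(-2) = (0*(-4))*(-2) = 0*(-2) = 0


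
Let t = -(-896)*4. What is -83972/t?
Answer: -2999/128 ≈ -23.430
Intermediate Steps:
t = 3584 (t = -28*(-128) = 3584)
-83972/t = -83972/3584 = -83972*1/3584 = -2999/128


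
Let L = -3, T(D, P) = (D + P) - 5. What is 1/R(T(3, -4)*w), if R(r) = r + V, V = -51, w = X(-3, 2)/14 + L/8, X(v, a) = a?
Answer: -28/1389 ≈ -0.020158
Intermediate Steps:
T(D, P) = -5 + D + P
w = -13/56 (w = 2/14 - 3/8 = 2*(1/14) - 3*1/8 = 1/7 - 3/8 = -13/56 ≈ -0.23214)
R(r) = -51 + r (R(r) = r - 51 = -51 + r)
1/R(T(3, -4)*w) = 1/(-51 + (-5 + 3 - 4)*(-13/56)) = 1/(-51 - 6*(-13/56)) = 1/(-51 + 39/28) = 1/(-1389/28) = -28/1389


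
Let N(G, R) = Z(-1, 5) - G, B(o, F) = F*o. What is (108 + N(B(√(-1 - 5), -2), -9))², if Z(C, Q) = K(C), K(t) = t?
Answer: 11425 + 428*I*√6 ≈ 11425.0 + 1048.4*I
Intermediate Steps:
Z(C, Q) = C
N(G, R) = -1 - G
(108 + N(B(√(-1 - 5), -2), -9))² = (108 + (-1 - (-2)*√(-1 - 5)))² = (108 + (-1 - (-2)*√(-6)))² = (108 + (-1 - (-2)*I*√6))² = (108 + (-1 + 2*I*√6))² = (107 + 2*I*√6)²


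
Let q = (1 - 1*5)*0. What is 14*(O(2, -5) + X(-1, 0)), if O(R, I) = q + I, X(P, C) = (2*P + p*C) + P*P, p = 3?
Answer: -84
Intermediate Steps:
q = 0 (q = (1 - 5)*0 = -4*0 = 0)
X(P, C) = P² + 2*P + 3*C (X(P, C) = (2*P + 3*C) + P*P = (2*P + 3*C) + P² = P² + 2*P + 3*C)
O(R, I) = I (O(R, I) = 0 + I = I)
14*(O(2, -5) + X(-1, 0)) = 14*(-5 + ((-1)² + 2*(-1) + 3*0)) = 14*(-5 + (1 - 2 + 0)) = 14*(-5 - 1) = 14*(-6) = -84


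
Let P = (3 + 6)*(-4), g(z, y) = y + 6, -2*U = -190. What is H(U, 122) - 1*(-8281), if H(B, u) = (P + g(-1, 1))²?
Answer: 9122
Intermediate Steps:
U = 95 (U = -½*(-190) = 95)
g(z, y) = 6 + y
P = -36 (P = 9*(-4) = -36)
H(B, u) = 841 (H(B, u) = (-36 + (6 + 1))² = (-36 + 7)² = (-29)² = 841)
H(U, 122) - 1*(-8281) = 841 - 1*(-8281) = 841 + 8281 = 9122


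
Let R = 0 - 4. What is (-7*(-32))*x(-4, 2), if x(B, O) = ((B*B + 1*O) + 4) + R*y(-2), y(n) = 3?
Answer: 2240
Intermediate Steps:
R = -4
x(B, O) = -8 + O + B**2 (x(B, O) = ((B*B + 1*O) + 4) - 4*3 = ((B**2 + O) + 4) - 12 = ((O + B**2) + 4) - 12 = (4 + O + B**2) - 12 = -8 + O + B**2)
(-7*(-32))*x(-4, 2) = (-7*(-32))*(-8 + 2 + (-4)**2) = 224*(-8 + 2 + 16) = 224*10 = 2240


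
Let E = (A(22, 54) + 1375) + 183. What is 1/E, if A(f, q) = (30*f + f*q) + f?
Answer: 1/3428 ≈ 0.00029172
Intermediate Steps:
A(f, q) = 31*f + f*q
E = 3428 (E = (22*(31 + 54) + 1375) + 183 = (22*85 + 1375) + 183 = (1870 + 1375) + 183 = 3245 + 183 = 3428)
1/E = 1/3428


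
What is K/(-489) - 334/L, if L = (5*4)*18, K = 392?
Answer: -50741/29340 ≈ -1.7294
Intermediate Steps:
L = 360 (L = 20*18 = 360)
K/(-489) - 334/L = 392/(-489) - 334/360 = 392*(-1/489) - 334*1/360 = -392/489 - 167/180 = -50741/29340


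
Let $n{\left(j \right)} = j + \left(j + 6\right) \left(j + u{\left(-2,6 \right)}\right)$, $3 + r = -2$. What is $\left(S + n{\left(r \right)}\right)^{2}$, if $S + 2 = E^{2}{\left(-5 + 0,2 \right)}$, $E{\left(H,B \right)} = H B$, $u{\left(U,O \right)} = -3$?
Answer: $7225$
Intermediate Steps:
$E{\left(H,B \right)} = B H$
$r = -5$ ($r = -3 - 2 = -5$)
$n{\left(j \right)} = j + \left(-3 + j\right) \left(6 + j\right)$ ($n{\left(j \right)} = j + \left(j + 6\right) \left(j - 3\right) = j + \left(6 + j\right) \left(-3 + j\right) = j + \left(-3 + j\right) \left(6 + j\right)$)
$S = 98$ ($S = -2 + \left(2 \left(-5 + 0\right)\right)^{2} = -2 + \left(2 \left(-5\right)\right)^{2} = -2 + \left(-10\right)^{2} = -2 + 100 = 98$)
$\left(S + n{\left(r \right)}\right)^{2} = \left(98 + \left(-18 + \left(-5\right)^{2} + 4 \left(-5\right)\right)\right)^{2} = \left(98 - 13\right)^{2} = 85^{2} = 7225$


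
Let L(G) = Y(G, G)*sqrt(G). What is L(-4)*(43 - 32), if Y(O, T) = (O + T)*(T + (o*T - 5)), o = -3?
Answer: -528*I ≈ -528.0*I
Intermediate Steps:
Y(O, T) = (-5 - 2*T)*(O + T) (Y(O, T) = (O + T)*(T + (-3*T - 5)) = (O + T)*(T + (-5 - 3*T)) = (O + T)*(-5 - 2*T) = (-5 - 2*T)*(O + T))
L(G) = sqrt(G)*(-10*G - 4*G**2) (L(G) = (-5*G - 5*G - 2*G**2 - 2*G*G)*sqrt(G) = (-5*G - 5*G - 2*G**2 - 2*G**2)*sqrt(G) = (-10*G - 4*G**2)*sqrt(G) = sqrt(G)*(-10*G - 4*G**2))
L(-4)*(43 - 32) = ((-4)**(3/2)*(-10 - 4*(-4)))*(43 - 32) = ((-8*I)*(-10 + 16))*11 = (-8*I*6)*11 = -48*I*11 = -528*I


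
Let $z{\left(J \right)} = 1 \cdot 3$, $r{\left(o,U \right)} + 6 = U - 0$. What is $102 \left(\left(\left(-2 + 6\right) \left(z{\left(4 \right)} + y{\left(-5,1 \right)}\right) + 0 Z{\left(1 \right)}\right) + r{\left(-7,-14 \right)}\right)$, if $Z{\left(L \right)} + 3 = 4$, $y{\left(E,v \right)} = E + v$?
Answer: $-2448$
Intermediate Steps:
$r{\left(o,U \right)} = -6 + U$ ($r{\left(o,U \right)} = -6 + \left(U - 0\right) = -6 + \left(U + 0\right) = -6 + U$)
$z{\left(J \right)} = 3$
$Z{\left(L \right)} = 1$ ($Z{\left(L \right)} = -3 + 4 = 1$)
$102 \left(\left(\left(-2 + 6\right) \left(z{\left(4 \right)} + y{\left(-5,1 \right)}\right) + 0 Z{\left(1 \right)}\right) + r{\left(-7,-14 \right)}\right) = 102 \left(\left(\left(-2 + 6\right) \left(3 + \left(-5 + 1\right)\right) + 0 \cdot 1\right) - 20\right) = 102 \left(\left(4 \left(3 - 4\right) + 0\right) - 20\right) = 102 \left(\left(4 \left(-1\right) + 0\right) - 20\right) = 102 \left(\left(-4 + 0\right) - 20\right) = 102 \left(-4 - 20\right) = 102 \left(-24\right) = -2448$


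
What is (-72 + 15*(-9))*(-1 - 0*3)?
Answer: 207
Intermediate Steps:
(-72 + 15*(-9))*(-1 - 0*3) = (-72 - 135)*(-1 - 6*0) = -207*(-1 + 0) = -207*(-1) = 207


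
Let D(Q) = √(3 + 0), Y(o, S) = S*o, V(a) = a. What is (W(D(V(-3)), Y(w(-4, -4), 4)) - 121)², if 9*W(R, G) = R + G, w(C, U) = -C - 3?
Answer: (1085 - √3)²/81 ≈ 14487.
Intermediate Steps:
w(C, U) = -3 - C
D(Q) = √3
W(R, G) = G/9 + R/9 (W(R, G) = (R + G)/9 = (G + R)/9 = G/9 + R/9)
(W(D(V(-3)), Y(w(-4, -4), 4)) - 121)² = (((4*(-3 - 1*(-4)))/9 + √3/9) - 121)² = (((4*(-3 + 4))/9 + √3/9) - 121)² = (((4*1)/9 + √3/9) - 121)² = (((⅑)*4 + √3/9) - 121)² = ((4/9 + √3/9) - 121)² = (-1085/9 + √3/9)²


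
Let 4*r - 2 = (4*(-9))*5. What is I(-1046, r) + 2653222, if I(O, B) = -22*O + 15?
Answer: 2676249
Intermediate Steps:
r = -89/2 (r = ½ + ((4*(-9))*5)/4 = ½ + (-36*5)/4 = ½ + (¼)*(-180) = ½ - 45 = -89/2 ≈ -44.500)
I(O, B) = 15 - 22*O
I(-1046, r) + 2653222 = (15 - 22*(-1046)) + 2653222 = (15 + 23012) + 2653222 = 23027 + 2653222 = 2676249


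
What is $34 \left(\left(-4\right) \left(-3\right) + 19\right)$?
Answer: $1054$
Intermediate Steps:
$34 \left(\left(-4\right) \left(-3\right) + 19\right) = 34 \left(12 + 19\right) = 34 \cdot 31 = 1054$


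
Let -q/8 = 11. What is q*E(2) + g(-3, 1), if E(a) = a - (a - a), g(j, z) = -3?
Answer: -179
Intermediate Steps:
E(a) = a (E(a) = a - 1*0 = a + 0 = a)
q = -88 (q = -8*11 = -88)
q*E(2) + g(-3, 1) = -88*2 - 3 = -176 - 3 = -179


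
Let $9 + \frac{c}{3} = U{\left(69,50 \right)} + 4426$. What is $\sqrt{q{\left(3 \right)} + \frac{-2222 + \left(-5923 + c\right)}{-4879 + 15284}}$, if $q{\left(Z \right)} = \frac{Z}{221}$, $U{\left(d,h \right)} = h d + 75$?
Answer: $\frac{6 \sqrt{223353220155}}{2299505} \approx 1.2331$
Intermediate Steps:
$U{\left(d,h \right)} = 75 + d h$ ($U{\left(d,h \right)} = d h + 75 = 75 + d h$)
$c = 23826$ ($c = -27 + 3 \left(\left(75 + 69 \cdot 50\right) + 4426\right) = -27 + 3 \left(\left(75 + 3450\right) + 4426\right) = -27 + 3 \left(3525 + 4426\right) = -27 + 3 \cdot 7951 = -27 + 23853 = 23826$)
$q{\left(Z \right)} = \frac{Z}{221}$ ($q{\left(Z \right)} = Z \frac{1}{221} = \frac{Z}{221}$)
$\sqrt{q{\left(3 \right)} + \frac{-2222 + \left(-5923 + c\right)}{-4879 + 15284}} = \sqrt{\frac{1}{221} \cdot 3 + \frac{-2222 + \left(-5923 + 23826\right)}{-4879 + 15284}} = \sqrt{\frac{3}{221} + \frac{-2222 + 17903}{10405}} = \sqrt{\frac{3}{221} + 15681 \cdot \frac{1}{10405}} = \sqrt{\frac{3}{221} + \frac{15681}{10405}} = \sqrt{\frac{3496716}{2299505}} = \frac{6 \sqrt{223353220155}}{2299505}$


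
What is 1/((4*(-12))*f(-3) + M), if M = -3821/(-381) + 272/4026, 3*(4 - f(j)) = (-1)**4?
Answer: -255651/42413413 ≈ -0.0060276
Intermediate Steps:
f(j) = 11/3 (f(j) = 4 - 1/3*(-1)**4 = 4 - 1/3*1 = 4 - 1/3 = 11/3)
M = 2581163/255651 (M = -3821*(-1/381) + 272*(1/4026) = 3821/381 + 136/2013 = 2581163/255651 ≈ 10.096)
1/((4*(-12))*f(-3) + M) = 1/((4*(-12))*(11/3) + 2581163/255651) = 1/(-48*11/3 + 2581163/255651) = 1/(-176 + 2581163/255651) = 1/(-42413413/255651) = -255651/42413413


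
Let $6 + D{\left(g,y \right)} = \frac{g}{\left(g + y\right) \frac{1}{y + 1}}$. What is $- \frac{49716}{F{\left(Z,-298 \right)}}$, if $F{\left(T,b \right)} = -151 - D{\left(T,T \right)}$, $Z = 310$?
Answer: $\frac{99432}{601} \approx 165.44$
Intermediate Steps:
$D{\left(g,y \right)} = -6 + \frac{g \left(1 + y\right)}{g + y}$ ($D{\left(g,y \right)} = -6 + \frac{g}{\left(g + y\right) \frac{1}{y + 1}} = -6 + \frac{g}{\left(g + y\right) \frac{1}{1 + y}} = -6 + \frac{g}{\frac{1}{1 + y} \left(g + y\right)} = -6 + g \frac{1 + y}{g + y} = -6 + \frac{g \left(1 + y\right)}{g + y}$)
$F{\left(T,b \right)} = -151 - \frac{T^{2} - 11 T}{2 T}$ ($F{\left(T,b \right)} = -151 - \frac{- 6 T - 5 T + T T}{T + T} = -151 - \frac{- 6 T - 5 T + T^{2}}{2 T} = -151 - \frac{1}{2 T} \left(T^{2} - 11 T\right) = -151 - \frac{T^{2} - 11 T}{2 T}$)
$- \frac{49716}{F{\left(Z,-298 \right)}} = - \frac{49716}{- \frac{291}{2} - 155} = - \frac{49716}{- \frac{601}{2}} = \left(-49716\right) \left(- \frac{2}{601}\right) = \frac{99432}{601}$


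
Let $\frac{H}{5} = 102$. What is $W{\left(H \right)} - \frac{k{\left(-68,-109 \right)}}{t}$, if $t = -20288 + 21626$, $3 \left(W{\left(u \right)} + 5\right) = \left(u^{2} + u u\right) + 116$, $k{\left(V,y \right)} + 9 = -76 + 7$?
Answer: $\frac{116027162}{669} \approx 1.7343 \cdot 10^{5}$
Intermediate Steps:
$H = 510$ ($H = 5 \cdot 102 = 510$)
$k{\left(V,y \right)} = -78$ ($k{\left(V,y \right)} = -9 + \left(-76 + 7\right) = -9 - 69 = -78$)
$W{\left(u \right)} = \frac{101}{3} + \frac{2 u^{2}}{3}$ ($W{\left(u \right)} = -5 + \frac{\left(u^{2} + u u\right) + 116}{3} = -5 + \frac{\left(u^{2} + u^{2}\right) + 116}{3} = -5 + \frac{2 u^{2} + 116}{3} = -5 + \frac{116 + 2 u^{2}}{3} = -5 + \left(\frac{116}{3} + \frac{2 u^{2}}{3}\right) = \frac{101}{3} + \frac{2 u^{2}}{3}$)
$t = 1338$
$W{\left(H \right)} - \frac{k{\left(-68,-109 \right)}}{t} = \left(\frac{101}{3} + \frac{2 \cdot 510^{2}}{3}\right) - - \frac{78}{1338} = \left(\frac{101}{3} + \frac{2}{3} \cdot 260100\right) - \left(-78\right) \frac{1}{1338} = \left(\frac{101}{3} + 173400\right) - - \frac{13}{223} = \frac{520301}{3} + \frac{13}{223} = \frac{116027162}{669}$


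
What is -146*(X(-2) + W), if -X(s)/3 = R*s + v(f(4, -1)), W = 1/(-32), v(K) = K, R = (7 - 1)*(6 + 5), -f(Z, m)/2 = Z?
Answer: -981047/16 ≈ -61315.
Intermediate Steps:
f(Z, m) = -2*Z
R = 66 (R = 6*11 = 66)
W = -1/32 ≈ -0.031250
X(s) = 24 - 198*s (X(s) = -3*(66*s - 2*4) = -3*(66*s - 8) = -3*(-8 + 66*s) = 24 - 198*s)
-146*(X(-2) + W) = -146*((24 - 198*(-2)) - 1/32) = -146*((24 + 396) - 1/32) = -146*(420 - 1/32) = -146*13439/32 = -981047/16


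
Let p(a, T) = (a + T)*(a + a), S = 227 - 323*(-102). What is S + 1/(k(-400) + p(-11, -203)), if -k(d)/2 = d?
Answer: 182716885/5508 ≈ 33173.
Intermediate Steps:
S = 33173 (S = 227 + 32946 = 33173)
k(d) = -2*d
p(a, T) = 2*a*(T + a) (p(a, T) = (T + a)*(2*a) = 2*a*(T + a))
S + 1/(k(-400) + p(-11, -203)) = 33173 + 1/(-2*(-400) + 2*(-11)*(-203 - 11)) = 33173 + 1/(800 + 2*(-11)*(-214)) = 33173 + 1/(800 + 4708) = 33173 + 1/5508 = 182716885/5508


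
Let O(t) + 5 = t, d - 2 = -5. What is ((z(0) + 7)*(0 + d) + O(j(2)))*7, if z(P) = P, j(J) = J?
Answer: -168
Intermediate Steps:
d = -3 (d = 2 - 5 = -3)
O(t) = -5 + t
((z(0) + 7)*(0 + d) + O(j(2)))*7 = ((0 + 7)*(0 - 3) + (-5 + 2))*7 = (7*(-3) - 3)*7 = (-21 - 3)*7 = -24*7 = -168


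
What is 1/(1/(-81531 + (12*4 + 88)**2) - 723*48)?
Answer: -63035/2187566641 ≈ -2.8815e-5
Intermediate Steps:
1/(1/(-81531 + (12*4 + 88)**2) - 723*48) = 1/(1/(-81531 + (48 + 88)**2) - 34704) = 1/(1/(-81531 + 136**2) - 34704) = 1/(1/(-81531 + 18496) - 34704) = 1/(1/(-63035) - 34704) = 1/(-1/63035 - 34704) = 1/(-2187566641/63035) = -63035/2187566641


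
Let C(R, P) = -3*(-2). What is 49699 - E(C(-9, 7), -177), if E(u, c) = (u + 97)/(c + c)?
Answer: 17593549/354 ≈ 49699.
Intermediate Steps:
C(R, P) = 6
E(u, c) = (97 + u)/(2*c) (E(u, c) = (97 + u)/((2*c)) = (97 + u)*(1/(2*c)) = (97 + u)/(2*c))
49699 - E(C(-9, 7), -177) = 49699 - (97 + 6)/(2*(-177)) = 49699 - (-1)*103/(2*177) = 49699 - 1*(-103/354) = 49699 + 103/354 = 17593549/354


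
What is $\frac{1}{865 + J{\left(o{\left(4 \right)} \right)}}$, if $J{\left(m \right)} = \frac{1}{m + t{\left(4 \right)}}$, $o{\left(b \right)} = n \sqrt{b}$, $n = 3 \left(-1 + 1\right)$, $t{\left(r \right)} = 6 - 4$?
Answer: $\frac{2}{1731} \approx 0.0011554$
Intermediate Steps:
$t{\left(r \right)} = 2$
$n = 0$ ($n = 3 \cdot 0 = 0$)
$o{\left(b \right)} = 0$ ($o{\left(b \right)} = 0 \sqrt{b} = 0$)
$J{\left(m \right)} = \frac{1}{2 + m}$ ($J{\left(m \right)} = \frac{1}{m + 2} = \frac{1}{2 + m}$)
$\frac{1}{865 + J{\left(o{\left(4 \right)} \right)}} = \frac{1}{865 + \frac{1}{2 + 0}} = \frac{1}{865 + \frac{1}{2}} = \frac{1}{\frac{1731}{2}} = \frac{2}{1731}$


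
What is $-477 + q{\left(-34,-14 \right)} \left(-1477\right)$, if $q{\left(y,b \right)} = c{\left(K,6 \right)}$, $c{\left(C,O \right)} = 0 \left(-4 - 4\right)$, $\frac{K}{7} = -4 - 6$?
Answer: $-477$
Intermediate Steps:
$K = -70$ ($K = 7 \left(-4 - 6\right) = 7 \left(-10\right) = -70$)
$c{\left(C,O \right)} = 0$ ($c{\left(C,O \right)} = 0 \left(-8\right) = 0$)
$q{\left(y,b \right)} = 0$
$-477 + q{\left(-34,-14 \right)} \left(-1477\right) = -477 + 0 \left(-1477\right) = -477 + 0 = -477$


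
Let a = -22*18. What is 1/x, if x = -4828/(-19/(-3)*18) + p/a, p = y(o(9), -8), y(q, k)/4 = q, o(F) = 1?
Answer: -1881/79681 ≈ -0.023607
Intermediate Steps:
y(q, k) = 4*q
p = 4 (p = 4*1 = 4)
a = -396
x = -79681/1881 (x = -4828/(-19/(-3)*18) + 4/(-396) = -4828/(-19*(-⅓)*18) + 4*(-1/396) = -4828/((19/3)*18) - 1/99 = -4828/114 - 1/99 = -4828*1/114 - 1/99 = -2414/57 - 1/99 = -79681/1881 ≈ -42.361)
1/x = 1/(-79681/1881) = -1881/79681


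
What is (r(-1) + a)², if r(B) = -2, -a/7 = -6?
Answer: 1600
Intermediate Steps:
a = 42 (a = -7*(-6) = 42)
(r(-1) + a)² = (-2 + 42)² = 40² = 1600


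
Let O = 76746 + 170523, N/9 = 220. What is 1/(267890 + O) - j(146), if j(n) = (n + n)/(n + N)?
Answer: -75212151/547614017 ≈ -0.13735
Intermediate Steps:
N = 1980 (N = 9*220 = 1980)
j(n) = 2*n/(1980 + n) (j(n) = (n + n)/(n + 1980) = (2*n)/(1980 + n) = 2*n/(1980 + n))
O = 247269
1/(267890 + O) - j(146) = 1/(267890 + 247269) - 2*146/(1980 + 146) = 1/515159 - 2*146/2126 = 1/515159 - 1*146/1063 = 1/515159 - 146/1063 = -75212151/547614017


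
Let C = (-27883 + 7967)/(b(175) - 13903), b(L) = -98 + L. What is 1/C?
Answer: 6913/9958 ≈ 0.69422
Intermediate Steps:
C = 9958/6913 (C = (-27883 + 7967)/((-98 + 175) - 13903) = -19916/(77 - 13903) = -19916/(-13826) = -19916*(-1/13826) = 9958/6913 ≈ 1.4405)
1/C = 1/(9958/6913) = 6913/9958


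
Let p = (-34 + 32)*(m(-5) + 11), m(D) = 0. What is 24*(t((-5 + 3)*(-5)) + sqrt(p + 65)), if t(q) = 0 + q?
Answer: 240 + 24*sqrt(43) ≈ 397.38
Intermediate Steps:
t(q) = q
p = -22 (p = (-34 + 32)*(0 + 11) = -2*11 = -22)
24*(t((-5 + 3)*(-5)) + sqrt(p + 65)) = 24*((-5 + 3)*(-5) + sqrt(-22 + 65)) = 24*(-2*(-5) + sqrt(43)) = 24*(10 + sqrt(43)) = 240 + 24*sqrt(43)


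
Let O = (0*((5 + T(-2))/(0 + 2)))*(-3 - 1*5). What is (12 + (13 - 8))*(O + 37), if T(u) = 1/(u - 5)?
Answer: 629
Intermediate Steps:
T(u) = 1/(-5 + u)
O = 0 (O = (0*((5 + 1/(-5 - 2))/(0 + 2)))*(-3 - 1*5) = (0*((5 + 1/(-7))/2))*(-3 - 5) = (0*((5 - 1/7)*(1/2)))*(-8) = (0*((34/7)*(1/2)))*(-8) = (0*(17/7))*(-8) = 0*(-8) = 0)
(12 + (13 - 8))*(O + 37) = (12 + (13 - 8))*(0 + 37) = (12 + 5)*37 = 17*37 = 629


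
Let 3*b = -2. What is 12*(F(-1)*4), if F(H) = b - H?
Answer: 16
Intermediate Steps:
b = -2/3 (b = (1/3)*(-2) = -2/3 ≈ -0.66667)
F(H) = -2/3 - H
12*(F(-1)*4) = 12*((-2/3 - 1*(-1))*4) = 12*((-2/3 + 1)*4) = 12*((1/3)*4) = 12*(4/3) = 16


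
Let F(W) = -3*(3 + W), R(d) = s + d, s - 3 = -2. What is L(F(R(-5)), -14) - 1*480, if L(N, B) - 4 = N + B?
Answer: -487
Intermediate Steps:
s = 1 (s = 3 - 2 = 1)
R(d) = 1 + d
F(W) = -9 - 3*W
L(N, B) = 4 + B + N (L(N, B) = 4 + (N + B) = 4 + (B + N) = 4 + B + N)
L(F(R(-5)), -14) - 1*480 = (4 - 14 + (-9 - 3*(1 - 5))) - 1*480 = (4 - 14 + (-9 - 3*(-4))) - 480 = (4 - 14 + (-9 + 12)) - 480 = (4 - 14 + 3) - 480 = -7 - 480 = -487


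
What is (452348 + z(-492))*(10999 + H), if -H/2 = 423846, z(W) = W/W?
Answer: -378477241857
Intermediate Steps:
z(W) = 1
H = -847692 (H = -2*423846 = -847692)
(452348 + z(-492))*(10999 + H) = (452348 + 1)*(10999 - 847692) = 452349*(-836693) = -378477241857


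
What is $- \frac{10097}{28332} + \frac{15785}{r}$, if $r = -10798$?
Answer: $- \frac{278124013}{152964468} \approx -1.8182$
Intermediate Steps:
$- \frac{10097}{28332} + \frac{15785}{r} = - \frac{10097}{28332} + \frac{15785}{-10798} = \left(-10097\right) \frac{1}{28332} + 15785 \left(- \frac{1}{10798}\right) = - \frac{10097}{28332} - \frac{15785}{10798} = - \frac{278124013}{152964468}$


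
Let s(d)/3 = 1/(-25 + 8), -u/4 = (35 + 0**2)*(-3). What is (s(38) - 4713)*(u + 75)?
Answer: -39661380/17 ≈ -2.3330e+6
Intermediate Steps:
u = 420 (u = -4*(35 + 0**2)*(-3) = -4*(35 + 0)*(-3) = -140*(-3) = -4*(-105) = 420)
s(d) = -3/17 (s(d) = 3/(-25 + 8) = 3/(-17) = 3*(-1/17) = -3/17)
(s(38) - 4713)*(u + 75) = (-3/17 - 4713)*(420 + 75) = -80124/17*495 = -39661380/17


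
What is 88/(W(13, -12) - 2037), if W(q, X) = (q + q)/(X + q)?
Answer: -88/2011 ≈ -0.043759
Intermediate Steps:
W(q, X) = 2*q/(X + q) (W(q, X) = (2*q)/(X + q) = 2*q/(X + q))
88/(W(13, -12) - 2037) = 88/(2*13/(-12 + 13) - 2037) = 88/(2*13/1 - 2037) = 88/(2*13*1 - 2037) = 88/(26 - 2037) = 88/(-2011) = -1/2011*88 = -88/2011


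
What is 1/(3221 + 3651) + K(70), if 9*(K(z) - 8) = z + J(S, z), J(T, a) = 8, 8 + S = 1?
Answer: 343603/20616 ≈ 16.667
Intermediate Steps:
S = -7 (S = -8 + 1 = -7)
K(z) = 80/9 + z/9 (K(z) = 8 + (z + 8)/9 = 8 + (8 + z)/9 = 8 + (8/9 + z/9) = 80/9 + z/9)
1/(3221 + 3651) + K(70) = 1/(3221 + 3651) + (80/9 + (1/9)*70) = 1/6872 + (80/9 + 70/9) = 1/6872 + 50/3 = 343603/20616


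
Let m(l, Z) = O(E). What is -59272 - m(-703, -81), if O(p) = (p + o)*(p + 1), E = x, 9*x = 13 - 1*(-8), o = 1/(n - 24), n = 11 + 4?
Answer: -1600544/27 ≈ -59279.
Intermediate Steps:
n = 15
o = -⅑ (o = 1/(15 - 24) = 1/(-9) = -⅑ ≈ -0.11111)
x = 7/3 (x = (13 - 1*(-8))/9 = (13 + 8)/9 = (⅑)*21 = 7/3 ≈ 2.3333)
E = 7/3 ≈ 2.3333
O(p) = (1 + p)*(-⅑ + p) (O(p) = (p - ⅑)*(p + 1) = (-⅑ + p)*(1 + p) = (1 + p)*(-⅑ + p))
m(l, Z) = 200/27 (m(l, Z) = -⅑ + (7/3)² + (8/9)*(7/3) = -⅑ + 49/9 + 56/27 = 200/27)
-59272 - m(-703, -81) = -59272 - 1*200/27 = -59272 - 200/27 = -1600544/27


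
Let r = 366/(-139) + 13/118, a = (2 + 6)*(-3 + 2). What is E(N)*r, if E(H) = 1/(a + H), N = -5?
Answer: 41381/213226 ≈ 0.19407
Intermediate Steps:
a = -8 (a = 8*(-1) = -8)
E(H) = 1/(-8 + H)
r = -41381/16402 (r = 366*(-1/139) + 13*(1/118) = -366/139 + 13/118 = -41381/16402 ≈ -2.5229)
E(N)*r = -41381/16402/(-8 - 5) = -41381/16402/(-13) = -1/13*(-41381/16402) = 41381/213226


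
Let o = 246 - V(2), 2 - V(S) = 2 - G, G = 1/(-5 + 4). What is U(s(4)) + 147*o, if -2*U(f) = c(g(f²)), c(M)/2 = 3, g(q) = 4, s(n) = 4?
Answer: 36306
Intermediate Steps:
G = -1 (G = 1/(-1) = -1)
V(S) = -1 (V(S) = 2 - (2 - 1*(-1)) = 2 - (2 + 1) = 2 - 1*3 = 2 - 3 = -1)
o = 247 (o = 246 - 1*(-1) = 246 + 1 = 247)
c(M) = 6 (c(M) = 2*3 = 6)
U(f) = -3 (U(f) = -½*6 = -3)
U(s(4)) + 147*o = -3 + 147*247 = -3 + 36309 = 36306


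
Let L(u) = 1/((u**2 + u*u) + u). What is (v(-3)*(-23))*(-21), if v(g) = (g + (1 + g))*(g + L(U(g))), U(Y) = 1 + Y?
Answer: 13685/2 ≈ 6842.5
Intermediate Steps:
L(u) = 1/(u + 2*u**2) (L(u) = 1/((u**2 + u**2) + u) = 1/(2*u**2 + u) = 1/(u + 2*u**2))
v(g) = (1 + 2*g)*(g + 1/((1 + g)*(3 + 2*g))) (v(g) = (g + (1 + g))*(g + 1/((1 + g)*(1 + 2*(1 + g)))) = (1 + 2*g)*(g + 1/((1 + g)*(1 + (2 + 2*g)))) = (1 + 2*g)*(g + 1/((1 + g)*(3 + 2*g))))
(v(-3)*(-23))*(-21) = (((1 + 2*(-3) - 3*(1 - 3)*(1 + 2*(-3))*(3 + 2*(-3)))/((1 - 3)*(3 + 2*(-3))))*(-23))*(-21) = (((1 - 6 - 3*(-2)*(1 - 6)*(3 - 6))/((-2)*(3 - 6)))*(-23))*(-21) = (-1/2*(1 - 6 - 3*(-2)*(-5)*(-3))/(-3)*(-23))*(-21) = (-1/2*(-1/3)*(1 - 6 + 90)*(-23))*(-21) = (-1/2*(-1/3)*85*(-23))*(-21) = ((85/6)*(-23))*(-21) = -1955/6*(-21) = 13685/2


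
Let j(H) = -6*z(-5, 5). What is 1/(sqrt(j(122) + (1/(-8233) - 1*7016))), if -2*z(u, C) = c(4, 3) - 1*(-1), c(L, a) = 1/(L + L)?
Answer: -2*I*sqrt(845034280234)/153959847 ≈ -0.011942*I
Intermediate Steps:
c(L, a) = 1/(2*L)
z(u, C) = -9/16 (z(u, C) = -((1/2)/4 - 1*(-1))/2 = -((1/2)*(1/4) + 1)/2 = -(1/8 + 1)/2 = -1/2*9/8 = -9/16)
j(H) = 27/8 (j(H) = -6*(-9/16) = 27/8)
1/(sqrt(j(122) + (1/(-8233) - 1*7016))) = 1/(sqrt(27/8 + (1/(-8233) - 1*7016))) = 1/(sqrt(27/8 + (-1/8233 - 7016))) = 1/(sqrt(27/8 - 57762729/8233)) = 1/(sqrt(-461879541/65864)) = 1/(3*I*sqrt(845034280234)/32932) = -2*I*sqrt(845034280234)/153959847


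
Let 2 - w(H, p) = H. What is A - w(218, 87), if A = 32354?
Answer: 32570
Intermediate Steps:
w(H, p) = 2 - H
A - w(218, 87) = 32354 - (2 - 1*218) = 32354 - (2 - 218) = 32354 - 1*(-216) = 32354 + 216 = 32570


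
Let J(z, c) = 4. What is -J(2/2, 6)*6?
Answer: -24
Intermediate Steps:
-J(2/2, 6)*6 = -1*4*6 = -4*6 = -24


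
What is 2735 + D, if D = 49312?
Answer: 52047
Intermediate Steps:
2735 + D = 2735 + 49312 = 52047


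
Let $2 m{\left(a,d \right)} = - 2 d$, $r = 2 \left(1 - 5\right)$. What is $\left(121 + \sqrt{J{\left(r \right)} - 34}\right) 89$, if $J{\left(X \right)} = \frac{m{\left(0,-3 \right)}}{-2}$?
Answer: $10769 + \frac{89 i \sqrt{142}}{2} \approx 10769.0 + 530.28 i$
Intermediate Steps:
$r = -8$ ($r = 2 \left(-4\right) = -8$)
$m{\left(a,d \right)} = - d$ ($m{\left(a,d \right)} = \frac{\left(-2\right) d}{2} = - d$)
$J{\left(X \right)} = - \frac{3}{2}$ ($J{\left(X \right)} = \frac{\left(-1\right) \left(-3\right)}{-2} = 3 \left(- \frac{1}{2}\right) = - \frac{3}{2}$)
$\left(121 + \sqrt{J{\left(r \right)} - 34}\right) 89 = \left(121 + \sqrt{- \frac{3}{2} - 34}\right) 89 = \left(121 + \sqrt{- \frac{71}{2}}\right) 89 = \left(121 + \frac{i \sqrt{142}}{2}\right) 89 = 10769 + \frac{89 i \sqrt{142}}{2}$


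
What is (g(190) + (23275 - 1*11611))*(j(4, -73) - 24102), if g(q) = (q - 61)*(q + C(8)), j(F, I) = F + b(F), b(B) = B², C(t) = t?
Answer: -895994892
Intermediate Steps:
j(F, I) = F + F²
g(q) = (-61 + q)*(8 + q) (g(q) = (q - 61)*(q + 8) = (-61 + q)*(8 + q))
(g(190) + (23275 - 1*11611))*(j(4, -73) - 24102) = ((-488 + 190² - 53*190) + (23275 - 1*11611))*(4*(1 + 4) - 24102) = ((-488 + 36100 - 10070) + (23275 - 11611))*(4*5 - 24102) = (25542 + 11664)*(20 - 24102) = 37206*(-24082) = -895994892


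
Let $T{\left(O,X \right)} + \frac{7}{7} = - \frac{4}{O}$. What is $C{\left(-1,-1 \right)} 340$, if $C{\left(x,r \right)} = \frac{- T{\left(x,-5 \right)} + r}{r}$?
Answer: $1360$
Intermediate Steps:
$T{\left(O,X \right)} = -1 - \frac{4}{O}$
$C{\left(x,r \right)} = \frac{r - \frac{-4 - x}{x}}{r}$ ($C{\left(x,r \right)} = \frac{- \frac{-4 - x}{x} + r}{r} = \frac{r - \frac{-4 - x}{x}}{r}$)
$C{\left(-1,-1 \right)} 340 = \frac{4 - 1 - -1}{\left(-1\right) \left(-1\right)} 340 = \left(-1\right) \left(-1\right) \left(4 - 1 + 1\right) 340 = \left(-1\right) \left(-1\right) 4 \cdot 340 = 4 \cdot 340 = 1360$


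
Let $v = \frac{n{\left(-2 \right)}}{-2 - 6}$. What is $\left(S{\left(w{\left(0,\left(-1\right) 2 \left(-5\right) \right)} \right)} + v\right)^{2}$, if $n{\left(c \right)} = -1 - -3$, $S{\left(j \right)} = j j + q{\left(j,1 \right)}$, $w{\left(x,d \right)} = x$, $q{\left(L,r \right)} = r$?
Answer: $\frac{9}{16} \approx 0.5625$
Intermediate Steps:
$S{\left(j \right)} = 1 + j^{2}$ ($S{\left(j \right)} = j j + 1 = j^{2} + 1 = 1 + j^{2}$)
$n{\left(c \right)} = 2$ ($n{\left(c \right)} = -1 + 3 = 2$)
$v = - \frac{1}{4}$ ($v = \frac{2}{-2 - 6} = \frac{2}{-8} = 2 \left(- \frac{1}{8}\right) = - \frac{1}{4} \approx -0.25$)
$\left(S{\left(w{\left(0,\left(-1\right) 2 \left(-5\right) \right)} \right)} + v\right)^{2} = \left(\left(1 + 0^{2}\right) - \frac{1}{4}\right)^{2} = \left(\left(1 + 0\right) - \frac{1}{4}\right)^{2} = \left(1 - \frac{1}{4}\right)^{2} = \left(\frac{3}{4}\right)^{2} = \frac{9}{16}$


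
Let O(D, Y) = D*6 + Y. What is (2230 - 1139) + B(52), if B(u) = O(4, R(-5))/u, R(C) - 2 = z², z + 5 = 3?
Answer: 28381/26 ≈ 1091.6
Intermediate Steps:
z = -2 (z = -5 + 3 = -2)
R(C) = 6 (R(C) = 2 + (-2)² = 2 + 4 = 6)
O(D, Y) = Y + 6*D (O(D, Y) = 6*D + Y = Y + 6*D)
B(u) = 30/u (B(u) = (6 + 6*4)/u = (6 + 24)/u = 30/u)
(2230 - 1139) + B(52) = (2230 - 1139) + 30/52 = 1091 + 30*(1/52) = 1091 + 15/26 = 28381/26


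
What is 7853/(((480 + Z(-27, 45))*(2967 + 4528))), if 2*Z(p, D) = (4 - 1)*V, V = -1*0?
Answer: 7853/3597600 ≈ 0.0021828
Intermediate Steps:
V = 0
Z(p, D) = 0 (Z(p, D) = ((4 - 1)*0)/2 = (3*0)/2 = (½)*0 = 0)
7853/(((480 + Z(-27, 45))*(2967 + 4528))) = 7853/(((480 + 0)*(2967 + 4528))) = 7853/((480*7495)) = 7853/3597600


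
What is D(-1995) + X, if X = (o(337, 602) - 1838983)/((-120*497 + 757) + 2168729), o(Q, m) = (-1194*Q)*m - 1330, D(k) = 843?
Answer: 1534528309/2109846 ≈ 727.32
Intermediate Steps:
o(Q, m) = -1330 - 1194*Q*m (o(Q, m) = -1194*Q*m - 1330 = -1330 - 1194*Q*m)
X = -244071869/2109846 (X = ((-1330 - 1194*337*602) - 1838983)/((-120*497 + 757) + 2168729) = ((-1330 - 242231556) - 1838983)/((-59640 + 757) + 2168729) = (-242232886 - 1838983)/(-58883 + 2168729) = -244071869/2109846 ≈ -115.68)
D(-1995) + X = 843 - 244071869/2109846 = 1534528309/2109846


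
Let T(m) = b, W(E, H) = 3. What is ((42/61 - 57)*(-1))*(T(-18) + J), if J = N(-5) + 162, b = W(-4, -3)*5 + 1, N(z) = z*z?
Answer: 697305/61 ≈ 11431.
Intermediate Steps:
N(z) = z²
b = 16 (b = 3*5 + 1 = 15 + 1 = 16)
T(m) = 16
J = 187 (J = (-5)² + 162 = 25 + 162 = 187)
((42/61 - 57)*(-1))*(T(-18) + J) = ((42/61 - 57)*(-1))*(16 + 187) = ((42*(1/61) - 57)*(-1))*203 = ((42/61 - 57)*(-1))*203 = -3435/61*(-1)*203 = (3435/61)*203 = 697305/61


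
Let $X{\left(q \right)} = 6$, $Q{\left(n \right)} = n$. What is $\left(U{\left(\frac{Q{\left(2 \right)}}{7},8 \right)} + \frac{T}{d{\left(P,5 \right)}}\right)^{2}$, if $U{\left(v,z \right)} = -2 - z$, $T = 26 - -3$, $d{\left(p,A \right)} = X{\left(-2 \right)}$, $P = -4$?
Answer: $\frac{961}{36} \approx 26.694$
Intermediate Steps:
$d{\left(p,A \right)} = 6$
$T = 29$ ($T = 26 + 3 = 29$)
$\left(U{\left(\frac{Q{\left(2 \right)}}{7},8 \right)} + \frac{T}{d{\left(P,5 \right)}}\right)^{2} = \left(\left(-2 - 8\right) + \frac{29}{6}\right)^{2} = \left(\left(-2 - 8\right) + 29 \cdot \frac{1}{6}\right)^{2} = \left(-10 + \frac{29}{6}\right)^{2} = \left(- \frac{31}{6}\right)^{2} = \frac{961}{36}$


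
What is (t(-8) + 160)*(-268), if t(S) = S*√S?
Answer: -42880 + 4288*I*√2 ≈ -42880.0 + 6064.1*I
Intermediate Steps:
t(S) = S^(3/2)
(t(-8) + 160)*(-268) = ((-8)^(3/2) + 160)*(-268) = (-16*I*√2 + 160)*(-268) = (160 - 16*I*√2)*(-268) = -42880 + 4288*I*√2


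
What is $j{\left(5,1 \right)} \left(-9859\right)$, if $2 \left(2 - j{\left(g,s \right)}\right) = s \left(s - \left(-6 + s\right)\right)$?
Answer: $9859$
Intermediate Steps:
$j{\left(g,s \right)} = 2 - 3 s$ ($j{\left(g,s \right)} = 2 - \frac{s \left(s - \left(-6 + s\right)\right)}{2} = 2 - \frac{s 6}{2} = 2 - \frac{6 s}{2} = 2 - 3 s$)
$j{\left(5,1 \right)} \left(-9859\right) = \left(2 - 3\right) \left(-9859\right) = \left(-1\right) \left(-9859\right) = 9859$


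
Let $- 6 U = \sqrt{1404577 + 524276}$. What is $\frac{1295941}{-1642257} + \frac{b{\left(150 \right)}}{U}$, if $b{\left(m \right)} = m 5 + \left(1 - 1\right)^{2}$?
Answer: $- \frac{1295941}{1642257} - \frac{500 \sqrt{23813}}{23813} \approx -4.0293$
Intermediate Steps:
$U = - \frac{3 \sqrt{23813}}{2}$ ($U = - \frac{\sqrt{1404577 + 524276}}{6} = - \frac{\sqrt{1928853}}{6} = - \frac{9 \sqrt{23813}}{6} = - \frac{3 \sqrt{23813}}{2} \approx -231.47$)
$b{\left(m \right)} = 5 m$ ($b{\left(m \right)} = 5 m + 0^{2} = 5 m + 0 = 5 m$)
$\frac{1295941}{-1642257} + \frac{b{\left(150 \right)}}{U} = \frac{1295941}{-1642257} + \frac{5 \cdot 150}{\left(- \frac{3}{2}\right) \sqrt{23813}} = 1295941 \left(- \frac{1}{1642257}\right) + 750 \left(- \frac{2 \sqrt{23813}}{71439}\right) = - \frac{1295941}{1642257} - \frac{500 \sqrt{23813}}{23813}$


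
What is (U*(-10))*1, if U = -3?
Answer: 30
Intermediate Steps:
(U*(-10))*1 = -3*(-10)*1 = 30*1 = 30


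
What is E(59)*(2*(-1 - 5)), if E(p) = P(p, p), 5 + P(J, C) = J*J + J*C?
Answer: -83484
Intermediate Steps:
P(J, C) = -5 + J² + C*J (P(J, C) = -5 + (J*J + J*C) = -5 + (J² + C*J) = -5 + J² + C*J)
E(p) = -5 + 2*p² (E(p) = -5 + p² + p*p = -5 + p² + p² = -5 + 2*p²)
E(59)*(2*(-1 - 5)) = (-5 + 2*59²)*(2*(-1 - 5)) = (-5 + 2*3481)*(2*(-6)) = (-5 + 6962)*(-12) = 6957*(-12) = -83484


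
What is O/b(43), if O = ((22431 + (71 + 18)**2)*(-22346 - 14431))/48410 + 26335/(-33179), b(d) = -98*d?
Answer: 18518758122283/3384253686730 ≈ 5.4720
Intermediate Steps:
O = -18518758122283/803097695 (O = ((22431 + 89**2)*(-36777))*(1/48410) + 26335*(-1/33179) = ((22431 + 7921)*(-36777))*(1/48410) - 26335/33179 = (30352*(-36777))*(1/48410) - 26335/33179 = -1116255504*1/48410 - 26335/33179 = -558127752/24205 - 26335/33179 = -18518758122283/803097695 ≈ -23059.)
O/b(43) = -18518758122283/(803097695*((-98*43))) = -18518758122283/803097695/(-4214) = -18518758122283/803097695*(-1/4214) = 18518758122283/3384253686730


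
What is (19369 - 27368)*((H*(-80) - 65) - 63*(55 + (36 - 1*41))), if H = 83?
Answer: 78830145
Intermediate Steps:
(19369 - 27368)*((H*(-80) - 65) - 63*(55 + (36 - 1*41))) = (19369 - 27368)*((83*(-80) - 65) - 63*(55 + (36 - 1*41))) = -7999*((-6640 - 65) - 63*(55 + (36 - 41))) = -7999*(-6705 - 63*(55 - 5)) = -7999*(-6705 - 63*50) = -7999*(-6705 - 3150) = -7999*(-9855) = 78830145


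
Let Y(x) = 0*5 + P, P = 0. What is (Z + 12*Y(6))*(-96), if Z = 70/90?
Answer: -224/3 ≈ -74.667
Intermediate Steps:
Y(x) = 0 (Y(x) = 0*5 + 0 = 0 + 0 = 0)
Z = 7/9 (Z = 70*(1/90) = 7/9 ≈ 0.77778)
(Z + 12*Y(6))*(-96) = (7/9 + 12*0)*(-96) = (7/9 + 0)*(-96) = (7/9)*(-96) = -224/3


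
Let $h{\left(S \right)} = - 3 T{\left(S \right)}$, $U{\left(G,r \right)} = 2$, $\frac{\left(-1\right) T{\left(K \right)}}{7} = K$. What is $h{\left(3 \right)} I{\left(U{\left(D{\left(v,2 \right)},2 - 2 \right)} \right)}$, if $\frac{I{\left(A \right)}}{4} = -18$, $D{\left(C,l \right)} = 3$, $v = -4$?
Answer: $-4536$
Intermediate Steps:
$T{\left(K \right)} = - 7 K$
$I{\left(A \right)} = -72$ ($I{\left(A \right)} = 4 \left(-18\right) = -72$)
$h{\left(S \right)} = 21 S$ ($h{\left(S \right)} = - 3 \left(- 7 S\right) = 21 S$)
$h{\left(3 \right)} I{\left(U{\left(D{\left(v,2 \right)},2 - 2 \right)} \right)} = 21 \cdot 3 \left(-72\right) = 63 \left(-72\right) = -4536$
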